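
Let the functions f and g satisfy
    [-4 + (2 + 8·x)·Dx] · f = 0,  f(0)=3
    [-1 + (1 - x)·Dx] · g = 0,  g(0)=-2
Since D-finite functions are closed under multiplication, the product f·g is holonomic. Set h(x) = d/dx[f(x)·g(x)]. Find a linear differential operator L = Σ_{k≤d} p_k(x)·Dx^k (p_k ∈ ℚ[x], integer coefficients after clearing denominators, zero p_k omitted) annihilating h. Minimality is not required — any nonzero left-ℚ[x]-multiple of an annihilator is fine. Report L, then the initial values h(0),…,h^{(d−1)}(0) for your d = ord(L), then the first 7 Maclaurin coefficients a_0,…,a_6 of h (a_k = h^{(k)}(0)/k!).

L = (2 + 36·x + 12·x^2) + (-3 - 11·x + 6·x^2 + 8·x^3)·Dx  (order 1).
h: a_k = -18, -12, -90, 120, -690, 2196, -8526, …
ICs: h(0) = -18.

f: a_k = 3, 6, -6, 12, -30, 84, -252, …
g: a_k = -2, -2, -2, -2, -2, -2, -2, …
L₀ := L_f ⊗_s L_g (sym. prod.), ord ≤ 1.
Differentiate: ansatz ord ≤ ord L₀ ⇒ L.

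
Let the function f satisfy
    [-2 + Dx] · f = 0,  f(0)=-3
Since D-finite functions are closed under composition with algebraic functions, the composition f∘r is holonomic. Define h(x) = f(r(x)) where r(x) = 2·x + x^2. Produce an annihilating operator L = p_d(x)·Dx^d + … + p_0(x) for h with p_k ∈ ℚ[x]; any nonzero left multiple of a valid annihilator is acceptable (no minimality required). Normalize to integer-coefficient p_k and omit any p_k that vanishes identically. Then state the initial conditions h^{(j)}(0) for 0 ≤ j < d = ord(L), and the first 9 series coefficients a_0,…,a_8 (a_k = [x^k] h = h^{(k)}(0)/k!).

f: a_k = -3, -6, -6, -4, -2, -4/5, -4/15, -8/105, -2/105, …
Change of var in L_f (x↦r) gives L₀.
L = (-4 - 4·x) + Dx  (order 1).
h: a_k = -3, -12, -30, -56, -86, -568/5, -1996/15, -2960/21, -14386/105, …
ICs: h(0) = -3.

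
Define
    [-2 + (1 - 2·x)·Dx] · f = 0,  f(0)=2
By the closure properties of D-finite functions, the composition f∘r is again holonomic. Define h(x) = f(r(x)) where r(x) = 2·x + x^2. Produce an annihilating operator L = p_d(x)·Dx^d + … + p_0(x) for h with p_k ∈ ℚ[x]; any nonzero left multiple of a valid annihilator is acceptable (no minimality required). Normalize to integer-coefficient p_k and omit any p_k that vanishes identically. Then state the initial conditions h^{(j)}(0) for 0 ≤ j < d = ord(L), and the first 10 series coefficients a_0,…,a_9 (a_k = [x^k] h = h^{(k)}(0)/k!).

f: a_k = 2, 4, 8, 16, 32, 64, 128, 256, 512, 1024, …
h₀=f(r): pull back L_f along r ⇒ L₀.
L = (4 + 4·x) + (-1 + 4·x + 2·x^2)·Dx  (order 1).
h: a_k = 2, 8, 36, 160, 712, 3168, 14096, 62720, 279072, 1241728, …
ICs: h(0) = 2.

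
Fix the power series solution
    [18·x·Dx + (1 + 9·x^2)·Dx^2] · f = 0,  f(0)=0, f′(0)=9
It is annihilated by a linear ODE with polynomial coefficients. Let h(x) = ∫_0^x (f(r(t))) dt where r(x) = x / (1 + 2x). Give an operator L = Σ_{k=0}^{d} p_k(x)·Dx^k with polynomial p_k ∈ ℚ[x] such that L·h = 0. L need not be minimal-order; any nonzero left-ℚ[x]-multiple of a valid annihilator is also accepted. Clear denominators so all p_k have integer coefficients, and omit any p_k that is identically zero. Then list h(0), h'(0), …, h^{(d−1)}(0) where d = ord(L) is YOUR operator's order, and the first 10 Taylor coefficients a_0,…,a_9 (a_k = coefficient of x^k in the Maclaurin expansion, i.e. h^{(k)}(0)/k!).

L = (4 + 26·x)·Dx^2 + (1 + 4·x + 13·x^2)·Dx^3  (order 3).
h: a_k = 0, 0, 9/2, -6, 9/4, 18, -597/10, 414/7, 13347/56, -1190, …
ICs: h(0) = 0, h′(0) = 0, h′′(0) = 9.

f: a_k = 0, 9, 0, -27, 0, 729/5, 0, -6561/7, 0, 6561, …
Substitute x→r, Dx→(1/r')Dx; clear ⇒ L₀.
h=∫h₀ ⇒ L = L₀·Dx.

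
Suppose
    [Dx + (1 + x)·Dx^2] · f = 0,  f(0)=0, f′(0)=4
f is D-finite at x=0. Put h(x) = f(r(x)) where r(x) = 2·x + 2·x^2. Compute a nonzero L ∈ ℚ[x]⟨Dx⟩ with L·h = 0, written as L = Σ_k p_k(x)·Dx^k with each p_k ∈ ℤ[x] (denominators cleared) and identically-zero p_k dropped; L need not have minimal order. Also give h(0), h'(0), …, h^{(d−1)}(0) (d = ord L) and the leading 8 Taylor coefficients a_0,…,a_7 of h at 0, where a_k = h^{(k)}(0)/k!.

L = (4·x + 4·x^2)·Dx + (1 + 4·x + 6·x^2 + 4·x^3)·Dx^2  (order 2).
h: a_k = 0, 8, 0, -16/3, 8, -32/5, 0, 64/7, …
ICs: h(0) = 0, h′(0) = 8.

f: a_k = 0, 4, -2, 4/3, -1, 4/5, -2/3, 4/7, …
f∘r: x↦r, Dx↦Dx/r' in L_f ⇒ L₀.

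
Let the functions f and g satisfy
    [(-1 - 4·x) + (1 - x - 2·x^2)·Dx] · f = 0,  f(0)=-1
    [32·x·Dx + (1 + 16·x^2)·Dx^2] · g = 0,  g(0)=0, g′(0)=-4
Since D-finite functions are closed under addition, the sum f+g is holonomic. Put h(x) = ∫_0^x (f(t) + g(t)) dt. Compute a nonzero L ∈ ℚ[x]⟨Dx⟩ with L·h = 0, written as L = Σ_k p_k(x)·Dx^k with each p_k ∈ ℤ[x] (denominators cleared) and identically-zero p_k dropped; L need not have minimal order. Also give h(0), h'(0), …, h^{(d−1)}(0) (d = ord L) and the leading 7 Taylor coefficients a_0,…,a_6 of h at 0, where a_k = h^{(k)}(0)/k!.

L = (-96 + 384·x + 6912·x^2 + 15360·x^3 + 40704·x^4 + 12288·x^6)·Dx^2 + (31 + 104·x - 392·x^2 + 736·x^3 + 14912·x^4 + 27904·x^5 + 3072·x^6 + 12288·x^7)·Dx^3 + (-3 - 19·x - 128·x^2 - 152·x^3 - 1128·x^4 + 2496·x^5 + 2560·x^6 + 1024·x^7 + 2048·x^8)·Dx^4  (order 4).
h: a_k = 0, -1, -5/2, -1, 49/12, -11/5, -1129/30, …
ICs: h(0) = 0, h′(0) = -1, h′′(0) = -5, h′′′(0) = -6.

f: a_k = -1, -1, -3, -5, -11, -21, -43, …
g: a_k = 0, -4, 0, 64/3, 0, -1024/5, 0, …
L₀ := lclm(L_f,L_g); ord L₀ ≤ 1+2.
h=∫₀ˣh₀: take L = L₀·Dx.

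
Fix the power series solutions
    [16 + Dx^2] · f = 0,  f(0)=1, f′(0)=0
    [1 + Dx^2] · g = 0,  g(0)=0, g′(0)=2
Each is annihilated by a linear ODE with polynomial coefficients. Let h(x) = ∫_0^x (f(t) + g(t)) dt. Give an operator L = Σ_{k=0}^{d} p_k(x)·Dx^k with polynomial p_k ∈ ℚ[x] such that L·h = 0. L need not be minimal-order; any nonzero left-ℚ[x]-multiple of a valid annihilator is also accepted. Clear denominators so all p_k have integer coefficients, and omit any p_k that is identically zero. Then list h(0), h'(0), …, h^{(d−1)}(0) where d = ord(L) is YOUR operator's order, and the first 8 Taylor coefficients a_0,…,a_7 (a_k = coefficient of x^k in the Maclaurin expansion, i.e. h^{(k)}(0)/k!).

L = 16·Dx + 17·Dx^3 + Dx^5  (order 5).
h: a_k = 0, 1, 1, -8/3, -1/12, 32/15, 1/360, -256/315, …
ICs: h(0) = 0, h′(0) = 1, h′′(0) = 2, h′′′(0) = -16, h′′′′(0) = -2.

f: a_k = 1, 0, -8, 0, 32/3, 0, -256/45, 0, …
g: a_k = 0, 2, 0, -1/3, 0, 1/60, 0, -1/2520, …
L₀ := lclm(L_f,L_g); ord L₀ ≤ 2+2.
∫: right-multiply L₀ by Dx.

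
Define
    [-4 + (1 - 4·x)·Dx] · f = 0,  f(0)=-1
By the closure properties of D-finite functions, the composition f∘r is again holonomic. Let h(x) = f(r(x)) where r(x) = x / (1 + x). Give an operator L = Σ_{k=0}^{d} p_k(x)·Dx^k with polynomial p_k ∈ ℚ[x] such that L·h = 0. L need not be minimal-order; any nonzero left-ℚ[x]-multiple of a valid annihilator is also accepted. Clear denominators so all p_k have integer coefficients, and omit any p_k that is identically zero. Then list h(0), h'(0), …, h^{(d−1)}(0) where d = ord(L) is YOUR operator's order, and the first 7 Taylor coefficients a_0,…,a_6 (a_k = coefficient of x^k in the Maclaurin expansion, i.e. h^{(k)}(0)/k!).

L = 4 + (-1 + 2·x + 3·x^2)·Dx  (order 1).
h: a_k = -1, -4, -12, -36, -108, -324, -972, …
ICs: h(0) = -1.

f: a_k = -1, -4, -16, -64, -256, -1024, -4096, …
L₀ from L_f via x↦r, Dx↦r'^{-1}Dx.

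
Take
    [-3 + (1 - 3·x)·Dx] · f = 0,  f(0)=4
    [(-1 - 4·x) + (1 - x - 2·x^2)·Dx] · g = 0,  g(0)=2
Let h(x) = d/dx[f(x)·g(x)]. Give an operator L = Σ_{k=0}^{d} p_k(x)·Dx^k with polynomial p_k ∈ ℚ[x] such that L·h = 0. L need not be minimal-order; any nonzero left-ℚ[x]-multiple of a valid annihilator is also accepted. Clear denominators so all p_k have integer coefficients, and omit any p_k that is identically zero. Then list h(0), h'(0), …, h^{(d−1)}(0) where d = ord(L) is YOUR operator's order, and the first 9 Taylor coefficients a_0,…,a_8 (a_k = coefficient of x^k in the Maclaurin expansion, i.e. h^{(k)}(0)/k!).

f: a_k = 4, 12, 36, 108, 324, 972, 2916, 8748, 26244, …
g: a_k = 2, 2, 6, 10, 22, 42, 86, 170, 342, …
L₀ := L_f ⊗_s L_g (sym. prod.), ord ≤ 1.
Differentiate: ansatz ord ≤ ord L₀ ⇒ L.
L = (15 - 30·x - 69·x^2 + 48·x^3 + 216·x^4) + (-2 + 9·x + 3·x^2 - 47·x^3 + 15·x^4 + 54·x^5)·Dx  (order 1).
h: a_k = 32, 240, 1200, 5152, 20160, 74640, 266000, 922944, 3139488, …
ICs: h(0) = 32.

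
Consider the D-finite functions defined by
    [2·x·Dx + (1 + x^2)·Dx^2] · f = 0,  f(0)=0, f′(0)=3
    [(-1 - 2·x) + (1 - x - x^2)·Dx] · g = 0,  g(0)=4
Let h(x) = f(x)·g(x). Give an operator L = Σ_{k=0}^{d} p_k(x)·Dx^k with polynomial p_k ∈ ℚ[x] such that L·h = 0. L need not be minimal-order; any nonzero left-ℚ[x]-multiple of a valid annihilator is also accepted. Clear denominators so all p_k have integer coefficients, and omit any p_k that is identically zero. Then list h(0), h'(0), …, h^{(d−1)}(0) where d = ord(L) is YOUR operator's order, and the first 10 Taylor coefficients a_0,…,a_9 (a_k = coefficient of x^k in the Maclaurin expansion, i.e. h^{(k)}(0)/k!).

f: a_k = 0, 3, 0, -1, 0, 3/5, 0, -3/7, 0, 1/3, …
g: a_k = 4, 4, 8, 12, 20, 32, 52, 84, 136, 220, …
f·g: L₀ = L_f ⊗_s L_g, ord ≤ 2·1.
L = (2 + 2·x + 6·x^2) + (2 + 2·x + 4·x^2 + 6·x^3)·Dx + (-1 + x + x^3 + x^4)·Dx^2  (order 2).
h: a_k = 0, 12, 12, 20, 32, 272/5, 432/5, 4868/35, 7892/35, 7684/21, …
ICs: h(0) = 0, h′(0) = 12.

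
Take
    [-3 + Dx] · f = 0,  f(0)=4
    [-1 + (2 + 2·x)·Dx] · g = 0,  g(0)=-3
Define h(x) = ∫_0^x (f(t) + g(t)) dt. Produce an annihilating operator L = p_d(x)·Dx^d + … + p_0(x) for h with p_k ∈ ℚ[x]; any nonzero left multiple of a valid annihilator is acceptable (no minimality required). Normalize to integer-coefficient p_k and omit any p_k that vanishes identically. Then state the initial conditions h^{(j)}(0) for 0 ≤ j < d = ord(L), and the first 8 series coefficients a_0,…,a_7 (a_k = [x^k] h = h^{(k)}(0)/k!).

L = (21 + 18·x)·Dx + (-37 - 72·x - 36·x^2)·Dx^2 + (10 + 22·x + 12·x^2)·Dx^3  (order 3).
h: a_k = 0, 1, 21/4, 49/8, 285/64, 1743/640, 3421/2560, 21051/35840, …
ICs: h(0) = 0, h′(0) = 1, h′′(0) = 21/2.

f: a_k = 4, 12, 18, 18, 27/2, 81/10, 81/20, 243/140, …
g: a_k = -3, -3/2, 3/8, -3/16, 15/128, -21/256, 63/1024, -99/2048, …
Sum ⇒ L₀ = lclm(L_f,L_g) in ℚ(x)⟨Dx⟩.
∫: right-multiply L₀ by Dx.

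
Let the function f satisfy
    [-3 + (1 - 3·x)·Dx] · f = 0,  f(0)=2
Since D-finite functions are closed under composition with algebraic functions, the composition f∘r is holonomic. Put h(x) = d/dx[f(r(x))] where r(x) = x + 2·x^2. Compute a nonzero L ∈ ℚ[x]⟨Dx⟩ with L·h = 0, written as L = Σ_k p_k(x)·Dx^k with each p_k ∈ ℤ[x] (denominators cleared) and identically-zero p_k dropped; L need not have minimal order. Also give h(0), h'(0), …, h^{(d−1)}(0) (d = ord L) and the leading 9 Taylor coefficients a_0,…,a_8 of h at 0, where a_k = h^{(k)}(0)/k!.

f: a_k = 2, 6, 18, 54, 162, 486, 1458, 4374, 13122, …
Substitute x→r, Dx→(1/r')Dx; clear ⇒ L₀.
h=h₀': d/dx-closure on L₀ ⇒ L.
L = (10 + 36·x + 72·x^2) + (-1 - x + 18·x^2 + 24·x^3)·Dx  (order 1).
h: a_k = 6, 60, 378, 2232, 12150, 63828, 325458, 1626480, 8000046, …
ICs: h(0) = 6.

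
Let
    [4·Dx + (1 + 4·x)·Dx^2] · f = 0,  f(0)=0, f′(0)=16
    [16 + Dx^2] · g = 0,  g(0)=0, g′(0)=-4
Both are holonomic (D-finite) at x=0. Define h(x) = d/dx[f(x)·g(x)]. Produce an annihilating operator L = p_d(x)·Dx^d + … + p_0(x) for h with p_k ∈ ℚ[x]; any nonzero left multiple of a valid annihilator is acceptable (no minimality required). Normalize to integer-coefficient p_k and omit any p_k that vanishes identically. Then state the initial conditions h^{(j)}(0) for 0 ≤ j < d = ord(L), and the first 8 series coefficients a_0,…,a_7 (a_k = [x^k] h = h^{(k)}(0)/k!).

L = (-6400 - 45056·x - 172032·x^2 + 196608·x^3 + 2818048·x^4 + 6291456·x^5 + 4194304·x^6) + (-1536 - 8192·x + 20480·x^2 + 245760·x^3 + 655360·x^4 + 524288·x^5)·Dx + (-448 - 2816·x - 3584·x^2 + 73728·x^3 + 401408·x^4 + 786432·x^5 + 524288·x^6)·Dx^2 + (-96 - 512·x + 1280·x^2 + 15360·x^3 + 40960·x^4 + 32768·x^5)·Dx^3 + (-3 + 448·x^2 + 3840·x^3 + 14080·x^4 + 24576·x^5 + 16384·x^6)·Dx^4  (order 4).
h: a_k = 0, -128, 384, -2048/3, 10240/3, -45056/3, 888832/15, -14811136/63, …
ICs: h(0) = 0, h′(0) = -128, h′′(0) = 768, h′′′(0) = -4096.

f: a_k = 0, 16, -32, 256/3, -256, 4096/5, -8192/3, 65536/7, …
g: a_k = 0, -4, 0, 32/3, 0, -128/15, 0, 1024/315, …
Sym-product of L_f,L_g gives L₀ (≤ ord 4).
h₀' ⇒ L via d/dx closure of L₀.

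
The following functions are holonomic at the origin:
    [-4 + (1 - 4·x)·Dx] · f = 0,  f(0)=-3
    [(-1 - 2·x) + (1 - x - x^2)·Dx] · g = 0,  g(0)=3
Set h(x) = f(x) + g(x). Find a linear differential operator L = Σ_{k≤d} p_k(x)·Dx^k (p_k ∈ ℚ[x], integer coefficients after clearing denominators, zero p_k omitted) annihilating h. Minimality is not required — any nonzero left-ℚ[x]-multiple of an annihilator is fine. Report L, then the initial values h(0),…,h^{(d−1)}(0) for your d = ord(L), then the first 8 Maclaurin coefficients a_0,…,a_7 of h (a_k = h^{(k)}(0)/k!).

f: a_k = -3, -12, -48, -192, -768, -3072, -12288, -49152, …
g: a_k = 3, 3, 6, 9, 15, 24, 39, 63, …
h₀=f+g: left-lcm gives L₀, ord ≤ 2.
L = (-16 - 72·x + 24·x^2 - 32·x^3) + (28 - 38·x - 54·x^2 + 16·x^3 - 64·x^4)·Dx + (-3 + 17·x - 23·x^2 + 14·x^3 - 4·x^4 - 16·x^5)·Dx^2  (order 2).
h: a_k = 0, -9, -42, -183, -753, -3048, -12249, -49089, …
ICs: h(0) = 0, h′(0) = -9.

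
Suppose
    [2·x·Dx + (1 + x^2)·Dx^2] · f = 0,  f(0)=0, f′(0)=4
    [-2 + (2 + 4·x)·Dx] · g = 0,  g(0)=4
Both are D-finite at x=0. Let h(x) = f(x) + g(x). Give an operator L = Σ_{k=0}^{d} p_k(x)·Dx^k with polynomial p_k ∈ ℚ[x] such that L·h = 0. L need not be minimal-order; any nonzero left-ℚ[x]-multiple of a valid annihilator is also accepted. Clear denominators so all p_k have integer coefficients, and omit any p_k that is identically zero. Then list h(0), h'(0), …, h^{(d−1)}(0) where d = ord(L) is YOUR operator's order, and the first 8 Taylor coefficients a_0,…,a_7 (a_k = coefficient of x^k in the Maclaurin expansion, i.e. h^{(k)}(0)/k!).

L = (-4 - 20·x + 12·x^2 + 12·x^3)·Dx + (-10 - 16·x - 16·x^2 + 48·x^3 + 42·x^4)·Dx^2 + (-2 + 12·x^2 + 12·x^3 + 14·x^4 + 12·x^5)·Dx^3  (order 3).
h: a_k = 4, 8, -2, 2/3, -5/2, 43/10, -21/4, 215/28, …
ICs: h(0) = 4, h′(0) = 8, h′′(0) = -4.

f: a_k = 0, 4, 0, -4/3, 0, 4/5, 0, -4/7, …
g: a_k = 4, 4, -2, 2, -5/2, 7/2, -21/4, 33/4, …
h₀=f+g: left-lcm gives L₀, ord ≤ 3.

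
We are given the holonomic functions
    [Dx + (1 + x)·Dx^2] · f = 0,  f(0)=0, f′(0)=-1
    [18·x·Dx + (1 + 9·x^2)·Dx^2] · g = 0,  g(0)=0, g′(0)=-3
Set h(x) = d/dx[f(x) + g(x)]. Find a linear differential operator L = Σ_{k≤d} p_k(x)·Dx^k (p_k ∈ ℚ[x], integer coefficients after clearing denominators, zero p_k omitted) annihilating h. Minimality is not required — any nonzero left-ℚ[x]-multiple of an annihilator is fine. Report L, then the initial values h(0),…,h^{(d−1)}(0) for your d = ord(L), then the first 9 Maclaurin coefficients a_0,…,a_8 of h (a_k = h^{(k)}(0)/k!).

L = (-18 - 54·x + 486·x^2 + 162·x^3) + (-20 - 36·x + 432·x^2 + 972·x^3 + 324·x^4)·Dx + (-1 + 17·x + 18·x^2 + 162·x^3 + 243·x^4 + 81·x^5)·Dx^2  (order 2).
h: a_k = -4, 1, 26, 1, -244, 1, 2186, 1, -19684, …
ICs: h(0) = -4, h′(0) = 1.

f: a_k = 0, -1, 1/2, -1/3, 1/4, -1/5, 1/6, -1/7, 1/8, …
g: a_k = 0, -3, 0, 9, 0, -243/5, 0, 2187/7, 0, …
Weyl lclm of L_f,L_g ⇒ L₀ (ord ≤ 4).
h₀' ⇒ L via d/dx closure of L₀.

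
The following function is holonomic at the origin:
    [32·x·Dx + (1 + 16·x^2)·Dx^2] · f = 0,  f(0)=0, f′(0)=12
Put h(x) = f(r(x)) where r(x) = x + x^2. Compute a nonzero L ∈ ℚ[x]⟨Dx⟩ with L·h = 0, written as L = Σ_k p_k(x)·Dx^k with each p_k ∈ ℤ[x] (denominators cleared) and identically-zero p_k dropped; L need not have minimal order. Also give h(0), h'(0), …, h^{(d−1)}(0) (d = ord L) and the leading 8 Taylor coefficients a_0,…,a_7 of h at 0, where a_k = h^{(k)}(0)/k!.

f: a_k = 0, 12, 0, -64, 0, 3072/5, 0, -49152/7, …
h₀=f(r): pull back L_f along r ⇒ L₀.
L = (-2 + 32·x + 128·x^2 + 192·x^3 + 96·x^4)·Dx + (1 + 2·x + 16·x^2 + 64·x^3 + 80·x^4 + 32·x^5)·Dx^2  (order 2).
h: a_k = 0, 12, 12, -64, -192, 2112/5, 3008, -6144/7, …
ICs: h(0) = 0, h′(0) = 12.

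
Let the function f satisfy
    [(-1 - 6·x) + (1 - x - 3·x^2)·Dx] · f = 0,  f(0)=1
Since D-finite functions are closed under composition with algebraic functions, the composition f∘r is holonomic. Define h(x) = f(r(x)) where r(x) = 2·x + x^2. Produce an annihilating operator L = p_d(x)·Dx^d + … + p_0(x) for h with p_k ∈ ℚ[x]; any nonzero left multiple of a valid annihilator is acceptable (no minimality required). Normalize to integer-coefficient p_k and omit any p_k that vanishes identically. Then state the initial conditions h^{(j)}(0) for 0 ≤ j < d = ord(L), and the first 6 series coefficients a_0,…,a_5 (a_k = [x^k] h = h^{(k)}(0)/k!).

L = (2 + 26·x + 36·x^2 + 12·x^3) + (-1 + 2·x + 13·x^2 + 12·x^3 + 3·x^4)·Dx  (order 1).
h: a_k = 1, 2, 17, 72, 392, 1930, …
ICs: h(0) = 1.

f: a_k = 1, 1, 4, 7, 19, 40, …
Substitute x→r, Dx→(1/r')Dx; clear ⇒ L₀.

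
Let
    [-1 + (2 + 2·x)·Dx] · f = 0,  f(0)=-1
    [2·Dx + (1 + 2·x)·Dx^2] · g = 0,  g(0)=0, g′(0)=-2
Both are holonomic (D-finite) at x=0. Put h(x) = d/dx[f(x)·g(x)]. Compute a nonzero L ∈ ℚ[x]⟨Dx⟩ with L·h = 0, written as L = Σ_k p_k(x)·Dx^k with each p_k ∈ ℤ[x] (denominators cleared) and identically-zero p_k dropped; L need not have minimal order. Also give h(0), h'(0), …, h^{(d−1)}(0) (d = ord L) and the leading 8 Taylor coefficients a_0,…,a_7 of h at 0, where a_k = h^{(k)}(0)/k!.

L = (-11 - 4·x + 4·x^2) + (-28 - 36·x + 24·x^2 + 32·x^3)·Dx + (-4 - 8·x + 12·x^2 + 32·x^3 + 16·x^4)·Dx^2  (order 2).
h: a_k = 2, -2, 17/4, -55/6, 3709/192, -12801/320, 209709/2560, -746239/4480, …
ICs: h(0) = 2, h′(0) = -2.

f: a_k = -1, -1/2, 1/8, -1/16, 5/128, -7/256, 21/1024, -33/2048, …
g: a_k = 0, -2, 2, -8/3, 4, -32/5, 32/3, -128/7, …
Product ⇒ symmetric product L₀, ord ≤ 2.
Differentiate: ansatz ord ≤ ord L₀ ⇒ L.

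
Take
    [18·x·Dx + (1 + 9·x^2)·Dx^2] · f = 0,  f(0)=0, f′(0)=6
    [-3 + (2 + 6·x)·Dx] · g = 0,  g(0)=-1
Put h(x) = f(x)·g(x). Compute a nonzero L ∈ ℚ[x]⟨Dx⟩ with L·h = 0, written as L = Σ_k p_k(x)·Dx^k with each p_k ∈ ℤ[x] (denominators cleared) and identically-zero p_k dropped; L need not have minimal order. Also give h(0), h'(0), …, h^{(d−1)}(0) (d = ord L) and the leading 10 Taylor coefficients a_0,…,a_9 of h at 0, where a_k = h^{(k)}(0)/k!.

L = (27 - 108·x - 81·x^2) + (-12 + 36·x + 324·x^2 + 324·x^3)·Dx + (4 + 24·x + 72·x^2 + 216·x^3 + 324·x^4)·Dx^2  (order 2).
h: a_k = 0, -6, -9, 99/4, 135/8, -31509/320, -99387/640, 13743837/17920, 24422229/35840, -518749839/114688, …
ICs: h(0) = 0, h′(0) = -6.

f: a_k = 0, 6, 0, -18, 0, 486/5, 0, -4374/7, 0, 4374, …
g: a_k = -1, -3/2, 9/8, -27/16, 405/128, -1701/256, 15309/1024, -72171/2048, 2814669/32768, -14073345/65536, …
Sym-product of L_f,L_g gives L₀ (≤ ord 2).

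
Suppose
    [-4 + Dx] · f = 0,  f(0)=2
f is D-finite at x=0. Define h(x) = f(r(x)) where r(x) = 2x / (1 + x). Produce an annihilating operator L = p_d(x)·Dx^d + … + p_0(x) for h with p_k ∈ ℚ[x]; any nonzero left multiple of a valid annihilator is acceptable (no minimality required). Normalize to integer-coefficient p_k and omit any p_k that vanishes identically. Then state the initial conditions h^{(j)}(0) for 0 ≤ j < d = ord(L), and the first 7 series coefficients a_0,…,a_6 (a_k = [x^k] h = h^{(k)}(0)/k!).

f: a_k = 2, 8, 16, 64/3, 64/3, 256/15, 512/45, …
Change of var in L_f (x↦r) gives L₀.
L = -8 + (1 + 2·x + x^2)·Dx  (order 1).
h: a_k = 2, 16, 48, 176/3, 16/3, -176/5, 368/45, …
ICs: h(0) = 2.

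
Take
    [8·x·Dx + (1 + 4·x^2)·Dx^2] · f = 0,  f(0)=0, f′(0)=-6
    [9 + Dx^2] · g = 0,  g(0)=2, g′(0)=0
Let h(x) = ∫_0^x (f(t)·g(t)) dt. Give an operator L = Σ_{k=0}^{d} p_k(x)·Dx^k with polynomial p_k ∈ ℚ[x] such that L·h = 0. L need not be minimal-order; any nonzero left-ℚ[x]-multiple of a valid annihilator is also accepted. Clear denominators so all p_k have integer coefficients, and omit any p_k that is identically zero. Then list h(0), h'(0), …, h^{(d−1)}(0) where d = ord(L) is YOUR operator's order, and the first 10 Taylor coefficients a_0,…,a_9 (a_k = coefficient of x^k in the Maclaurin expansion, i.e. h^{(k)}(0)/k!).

L = (2925 + 31536·x^2 + 95904·x^4 + 186624·x^6 + 186624·x^8)·Dx + (2448·x + 20160·x^3 + 62208·x^5 + 82944·x^7)·Dx^2 + (442 + 5088·x^2 + 19008·x^4 + 41472·x^6 + 41472·x^8)·Dx^3 + (272·x + 2240·x^3 + 6912·x^5 + 9216·x^7)·Dx^4 + (13 + 176·x^2 + 928·x^4 + 2304·x^6 + 2304·x^8)·Dx^5  (order 5).
h: a_k = 0, 0, -6, 0, 35/2, 0, -503/20, 0, 48813/1120, 0, …
ICs: h(0) = 0, h′(0) = 0, h′′(0) = -12, h′′′(0) = 0, h′′′′(0) = 420.

f: a_k = 0, -6, 0, 8, 0, -96/5, 0, 384/7, 0, -512/3, …
g: a_k = 2, 0, -9, 0, 27/4, 0, -81/40, 0, 729/2240, 0, …
h₀=f·g: eliminate ⇒ L₀, order ≤ 2·2.
Integrate: L := L₀·Dx.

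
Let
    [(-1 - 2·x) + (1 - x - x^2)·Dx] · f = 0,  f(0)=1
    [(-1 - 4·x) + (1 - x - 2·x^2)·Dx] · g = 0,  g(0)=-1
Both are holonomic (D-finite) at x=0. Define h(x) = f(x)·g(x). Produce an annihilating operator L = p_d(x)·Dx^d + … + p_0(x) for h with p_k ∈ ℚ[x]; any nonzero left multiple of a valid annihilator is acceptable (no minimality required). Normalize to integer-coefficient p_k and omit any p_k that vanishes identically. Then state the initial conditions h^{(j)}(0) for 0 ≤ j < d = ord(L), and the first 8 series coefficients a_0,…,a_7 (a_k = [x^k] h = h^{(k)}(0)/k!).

f: a_k = 1, 1, 2, 3, 5, 8, 13, 21, …
g: a_k = -1, -1, -3, -5, -11, -21, -43, -85, …
Sym-product of L_f,L_g gives L₀ (≤ ord 1).
L = (-2 - 4·x + 9·x^2 + 8·x^3) + (1 - 2·x - 2·x^2 + 3·x^3 + 2·x^4)·Dx  (order 1).
h: a_k = -1, -2, -6, -13, -30, -64, -137, -286, …
ICs: h(0) = -1.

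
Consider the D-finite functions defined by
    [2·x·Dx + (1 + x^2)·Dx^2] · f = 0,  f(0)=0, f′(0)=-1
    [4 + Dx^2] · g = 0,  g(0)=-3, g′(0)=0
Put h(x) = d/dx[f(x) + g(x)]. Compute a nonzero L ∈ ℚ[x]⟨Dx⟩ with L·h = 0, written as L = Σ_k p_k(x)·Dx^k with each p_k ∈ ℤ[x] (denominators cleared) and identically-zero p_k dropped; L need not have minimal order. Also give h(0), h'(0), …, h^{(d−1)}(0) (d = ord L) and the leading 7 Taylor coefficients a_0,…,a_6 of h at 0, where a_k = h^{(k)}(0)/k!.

f: a_k = 0, -1, 0, 1/3, 0, -1/5, 0, …
g: a_k = -3, 0, 6, 0, -2, 0, 4/15, …
L₀ := lclm(L_f,L_g); ord L₀ ≤ 2+2.
h₀' ⇒ L via d/dx closure of L₀.
L = (-32·x + 80·x^3 + 16·x^5) + (4 + 32·x^2 + 36·x^4 + 8·x^6)·Dx + (-8·x + 20·x^3 + 4·x^5)·Dx^2 + (1 + 8·x^2 + 9·x^4 + 2·x^6)·Dx^3  (order 3).
h: a_k = -1, 12, 1, -8, -1, 8/5, 1, …
ICs: h(0) = -1, h′(0) = 12, h′′(0) = 2.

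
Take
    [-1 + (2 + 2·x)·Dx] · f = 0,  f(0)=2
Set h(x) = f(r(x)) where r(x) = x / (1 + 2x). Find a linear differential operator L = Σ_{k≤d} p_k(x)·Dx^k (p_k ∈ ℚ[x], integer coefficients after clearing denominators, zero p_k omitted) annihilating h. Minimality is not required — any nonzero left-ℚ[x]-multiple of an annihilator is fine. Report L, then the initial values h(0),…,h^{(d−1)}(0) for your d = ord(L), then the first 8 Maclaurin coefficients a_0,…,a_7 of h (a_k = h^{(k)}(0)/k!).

f: a_k = 2, 1, -1/4, 1/8, -5/64, 7/128, -21/512, 33/1024, …
Substitute x→r, Dx→(1/r')Dx; clear ⇒ L₀.
L = -1 + (2 + 10·x + 12·x^2)·Dx  (order 1).
h: a_k = 2, 1, -9/4, 41/8, -757/64, 3543/128, -33645/512, 162105/1024, …
ICs: h(0) = 2.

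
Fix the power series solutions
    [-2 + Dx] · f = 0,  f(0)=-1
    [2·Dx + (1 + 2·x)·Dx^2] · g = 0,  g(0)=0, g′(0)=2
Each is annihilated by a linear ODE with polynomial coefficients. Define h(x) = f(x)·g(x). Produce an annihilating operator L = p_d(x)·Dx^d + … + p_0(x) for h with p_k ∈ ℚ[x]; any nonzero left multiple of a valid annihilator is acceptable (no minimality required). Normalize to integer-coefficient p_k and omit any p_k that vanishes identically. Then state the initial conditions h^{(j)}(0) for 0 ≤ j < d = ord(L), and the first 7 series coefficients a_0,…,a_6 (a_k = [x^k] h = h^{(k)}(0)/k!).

f: a_k = -1, -2, -2, -4/3, -2/3, -4/15, -4/45, …
g: a_k = 0, 2, -2, 8/3, -4, 32/5, -32/3, …
h₀=f·g: eliminate ⇒ L₀, order ≤ 1·2.
L = 8·x + (-2 - 8·x)·Dx + (1 + 2·x)·Dx^2  (order 2).
h: a_k = 0, -2, -2, -8/3, 0, -12/5, 28/9, …
ICs: h(0) = 0, h′(0) = -2.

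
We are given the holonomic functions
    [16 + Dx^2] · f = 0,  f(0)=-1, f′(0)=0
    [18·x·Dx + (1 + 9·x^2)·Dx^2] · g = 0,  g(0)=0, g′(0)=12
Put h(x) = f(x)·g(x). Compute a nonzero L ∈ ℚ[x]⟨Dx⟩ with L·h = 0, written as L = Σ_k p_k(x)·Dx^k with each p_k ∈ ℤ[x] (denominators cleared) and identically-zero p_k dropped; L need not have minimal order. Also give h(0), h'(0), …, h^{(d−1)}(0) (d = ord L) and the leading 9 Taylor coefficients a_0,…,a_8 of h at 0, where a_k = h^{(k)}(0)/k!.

L = (20800 + 494784·x^2 + 2923776·x^4 + 11943936·x^6 + 26873856·x^8) + (19584·x + 342144·x^3 + 2239488·x^5 + 6718464·x^7)·Dx + (1700 + 42732·x^2 + 318816·x^4 + 1492992·x^6 + 3359232·x^8)·Dx^2 + (1224·x + 21384·x^3 + 139968·x^5 + 419904·x^7)·Dx^3 + (25 + 738·x^2 + 8505·x^4 + 46656·x^6 + 104976·x^8)·Dx^4  (order 4).
h: a_k = 0, -12, 0, 132, 0, -3052/5, 0, 342004/105, 0, …
ICs: h(0) = 0, h′(0) = -12, h′′(0) = 0, h′′′(0) = 792.

f: a_k = -1, 0, 8, 0, -32/3, 0, 256/45, 0, -512/315, …
g: a_k = 0, 12, 0, -36, 0, 972/5, 0, -8748/7, 0, …
h₀=f·g: eliminate ⇒ L₀, order ≤ 2·2.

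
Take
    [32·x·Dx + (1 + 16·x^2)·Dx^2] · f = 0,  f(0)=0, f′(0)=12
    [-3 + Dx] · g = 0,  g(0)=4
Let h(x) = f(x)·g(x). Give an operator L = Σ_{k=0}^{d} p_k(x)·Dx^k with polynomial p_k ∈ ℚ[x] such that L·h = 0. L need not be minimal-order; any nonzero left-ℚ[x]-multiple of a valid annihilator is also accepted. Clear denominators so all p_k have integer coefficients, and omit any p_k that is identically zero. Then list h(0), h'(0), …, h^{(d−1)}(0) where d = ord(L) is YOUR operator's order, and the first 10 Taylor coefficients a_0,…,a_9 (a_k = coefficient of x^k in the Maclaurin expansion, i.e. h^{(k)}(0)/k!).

L = (9 - 96·x + 144·x^2) + (-6 + 32·x - 96·x^2)·Dx + (1 + 16·x^2)·Dx^2  (order 2).
h: a_k = 0, 48, 144, -40, -552, 7338/5, 6318, -624507/35, -2579463/35, 194189089/840, …
ICs: h(0) = 0, h′(0) = 48.

f: a_k = 0, 12, 0, -64, 0, 3072/5, 0, -49152/7, 0, 262144/3, …
g: a_k = 4, 12, 18, 18, 27/2, 81/10, 81/20, 243/140, 729/1120, 243/1120, …
Sym-product of L_f,L_g gives L₀ (≤ ord 2).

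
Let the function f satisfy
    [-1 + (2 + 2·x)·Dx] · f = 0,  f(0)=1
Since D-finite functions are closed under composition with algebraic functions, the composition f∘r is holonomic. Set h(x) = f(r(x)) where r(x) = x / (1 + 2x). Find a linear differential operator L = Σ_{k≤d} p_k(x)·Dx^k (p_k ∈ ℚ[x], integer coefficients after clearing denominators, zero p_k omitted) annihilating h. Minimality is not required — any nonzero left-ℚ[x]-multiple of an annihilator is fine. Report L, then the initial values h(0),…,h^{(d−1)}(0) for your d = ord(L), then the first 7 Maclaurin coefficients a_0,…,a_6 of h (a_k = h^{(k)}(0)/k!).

f: a_k = 1, 1/2, -1/8, 1/16, -5/128, 7/256, -21/1024, …
L₀ from L_f via x↦r, Dx↦r'^{-1}Dx.
L = -1 + (2 + 10·x + 12·x^2)·Dx  (order 1).
h: a_k = 1, 1/2, -9/8, 41/16, -757/128, 3543/256, -33645/1024, …
ICs: h(0) = 1.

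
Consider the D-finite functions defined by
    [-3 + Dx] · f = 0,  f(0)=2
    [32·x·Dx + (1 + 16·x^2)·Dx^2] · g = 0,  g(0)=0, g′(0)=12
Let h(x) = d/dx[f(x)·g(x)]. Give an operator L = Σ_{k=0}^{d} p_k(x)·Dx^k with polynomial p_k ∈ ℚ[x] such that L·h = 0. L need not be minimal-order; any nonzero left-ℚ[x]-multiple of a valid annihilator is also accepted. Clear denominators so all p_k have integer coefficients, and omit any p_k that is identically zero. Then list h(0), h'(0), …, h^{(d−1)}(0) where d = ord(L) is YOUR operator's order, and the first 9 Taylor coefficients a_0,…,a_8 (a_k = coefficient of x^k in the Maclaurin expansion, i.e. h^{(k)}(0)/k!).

f: a_k = 2, 6, 9, 9, 27/4, 81/20, 81/40, 243/280, 729/2240, …
g: a_k = 0, 12, 0, -64, 0, 3072/5, 0, -49152/7, 0, …
f·g: L₀ = L_f ⊗_s L_g, ord ≤ 1·2.
h=h₀': d/dx-closure on L₀ ⇒ L.
L = (-69 - 576·x + 5472·x^2 - 9216·x^3 + 6912·x^4) + (14 + 288·x - 2112·x^2 + 4608·x^3 - 4608·x^4)·Dx + (3 - 32·x + 96·x^2 - 512·x^3 + 768·x^4)·Dx^2  (order 2).
h: a_k = 24, 144, -60, -1104, 3669, 18954, -624507/10, -10317852/35, 582567267/560, …
ICs: h(0) = 24, h′(0) = 144.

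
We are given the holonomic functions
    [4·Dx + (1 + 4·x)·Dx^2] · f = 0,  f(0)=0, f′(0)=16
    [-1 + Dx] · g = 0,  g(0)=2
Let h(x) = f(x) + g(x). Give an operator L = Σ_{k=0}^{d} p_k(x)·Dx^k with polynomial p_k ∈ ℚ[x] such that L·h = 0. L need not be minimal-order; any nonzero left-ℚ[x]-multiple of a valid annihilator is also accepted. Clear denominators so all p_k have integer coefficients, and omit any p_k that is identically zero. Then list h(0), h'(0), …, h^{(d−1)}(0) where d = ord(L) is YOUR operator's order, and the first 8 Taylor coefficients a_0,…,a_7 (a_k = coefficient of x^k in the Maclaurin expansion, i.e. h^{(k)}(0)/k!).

f: a_k = 0, 16, -32, 256/3, -256, 4096/5, -8192/3, 65536/7, …
g: a_k = 2, 2, 1, 1/3, 1/12, 1/60, 1/360, 1/2520, …
h₀=f+g: left-lcm gives L₀, ord ≤ 3.
L = (-36 - 16·x)·Dx + (31 - 8·x - 16·x^2)·Dx^2 + (5 + 24·x + 16·x^2)·Dx^3  (order 3).
h: a_k = 2, 18, -31, 257/3, -3071/12, 49153/60, -983039/360, 3370423/360, …
ICs: h(0) = 2, h′(0) = 18, h′′(0) = -62.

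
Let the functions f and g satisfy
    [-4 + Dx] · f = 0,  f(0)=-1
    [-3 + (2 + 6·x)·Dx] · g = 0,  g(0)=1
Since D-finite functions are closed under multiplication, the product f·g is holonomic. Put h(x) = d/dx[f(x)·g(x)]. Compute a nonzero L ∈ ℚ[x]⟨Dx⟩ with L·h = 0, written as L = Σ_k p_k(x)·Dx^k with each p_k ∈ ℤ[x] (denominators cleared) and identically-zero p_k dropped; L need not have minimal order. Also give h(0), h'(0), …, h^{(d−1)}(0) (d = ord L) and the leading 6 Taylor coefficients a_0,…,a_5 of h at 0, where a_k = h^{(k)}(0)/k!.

L = (103 + 528·x + 576·x^2) + (-22 - 114·x - 144·x^2)·Dx  (order 1).
h: a_k = -11/2, -103/4, -953/16, -8161/96, -76883/768, -497863/7680, …
ICs: h(0) = -11/2.

f: a_k = -1, -4, -8, -32/3, -32/3, -128/15, …
g: a_k = 1, 3/2, -9/8, 27/16, -405/128, 1701/256, …
Product ⇒ symmetric product L₀, ord ≤ 1.
h₀' ⇒ L via d/dx closure of L₀.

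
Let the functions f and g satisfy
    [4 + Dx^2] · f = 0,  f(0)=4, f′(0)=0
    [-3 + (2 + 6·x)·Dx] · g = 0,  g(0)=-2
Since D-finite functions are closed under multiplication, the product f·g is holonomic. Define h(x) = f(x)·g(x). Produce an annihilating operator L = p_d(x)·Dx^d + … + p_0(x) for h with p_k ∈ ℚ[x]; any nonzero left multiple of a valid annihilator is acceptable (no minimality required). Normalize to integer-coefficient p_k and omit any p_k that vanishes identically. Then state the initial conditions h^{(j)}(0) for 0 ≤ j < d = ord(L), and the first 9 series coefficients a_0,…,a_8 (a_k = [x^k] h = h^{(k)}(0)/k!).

L = (43 + 96·x + 144·x^2) + (-12 - 36·x)·Dx + (4 + 24·x + 36·x^2)·Dx^2  (order 2).
h: a_k = -8, -12, 25, 21/2, 95/48, -1093/32, 435961/5760, -704789/3840, 598666367/1290240, …
ICs: h(0) = -8, h′(0) = -12.

f: a_k = 4, 0, -8, 0, 8/3, 0, -16/45, 0, 8/315, …
g: a_k = -2, -3, 9/4, -27/8, 405/64, -1701/128, 15309/512, -72171/1024, 2814669/16384, …
Product ⇒ symmetric product L₀, ord ≤ 2.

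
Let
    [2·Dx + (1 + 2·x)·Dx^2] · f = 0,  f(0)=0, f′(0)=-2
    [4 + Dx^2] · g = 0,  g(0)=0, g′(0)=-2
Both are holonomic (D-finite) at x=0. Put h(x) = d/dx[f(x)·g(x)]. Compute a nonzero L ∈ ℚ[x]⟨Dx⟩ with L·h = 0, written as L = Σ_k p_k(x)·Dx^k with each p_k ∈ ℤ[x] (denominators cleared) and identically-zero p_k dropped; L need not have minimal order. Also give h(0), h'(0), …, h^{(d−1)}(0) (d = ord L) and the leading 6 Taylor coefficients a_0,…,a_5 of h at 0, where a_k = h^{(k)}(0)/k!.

L = (-400 - 1408·x - 2688·x^2 + 1536·x^3 + 11008·x^4 + 12288·x^5 + 4096·x^6) + (-192 - 512·x + 640·x^2 + 3840·x^3 + 5120·x^4 + 2048·x^5)·Dx + (-112 - 352·x - 224·x^2 + 2304·x^3 + 6272·x^4 + 6144·x^5 + 2048·x^6)·Dx^2 + (-48 - 128·x + 160·x^2 + 960·x^3 + 1280·x^4 + 512·x^5)·Dx^3 + (-3 + 112·x^2 + 480·x^3 + 880·x^4 + 768·x^5 + 256·x^6)·Dx^4  (order 4).
h: a_k = 0, 8, -12, 32/3, -80/3, 176/3, …
ICs: h(0) = 0, h′(0) = 8, h′′(0) = -24, h′′′(0) = 64.

f: a_k = 0, -2, 2, -8/3, 4, -32/5, …
g: a_k = 0, -2, 0, 4/3, 0, -4/15, …
Sym-product of L_f,L_g gives L₀ (≤ ord 4).
Derive L from L₀ (diff closure).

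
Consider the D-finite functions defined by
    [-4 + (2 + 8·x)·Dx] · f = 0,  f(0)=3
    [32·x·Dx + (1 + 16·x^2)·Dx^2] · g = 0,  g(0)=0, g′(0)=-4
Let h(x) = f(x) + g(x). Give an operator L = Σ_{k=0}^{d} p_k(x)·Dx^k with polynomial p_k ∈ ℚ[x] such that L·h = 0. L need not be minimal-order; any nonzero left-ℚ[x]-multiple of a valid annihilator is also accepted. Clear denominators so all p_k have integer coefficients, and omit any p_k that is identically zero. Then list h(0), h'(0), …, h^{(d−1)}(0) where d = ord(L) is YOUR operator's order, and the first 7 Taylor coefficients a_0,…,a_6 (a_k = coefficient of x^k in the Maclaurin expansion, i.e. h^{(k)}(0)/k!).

f: a_k = 3, 6, -6, 12, -30, 84, -252, …
g: a_k = 0, -4, 0, 64/3, 0, -1024/5, 0, …
f+g: L₀ = lclm(L_f,L_g), ord ≤ 1+2.
L = (-32 - 320·x + 1536·x^2 + 3072·x^3)·Dx + (-22 - 128·x + 320·x^2 + 6144·x^3 + 10752·x^4)·Dx^2 + (-1 + 12·x + 96·x^2 + 384·x^3 + 1792·x^4 + 3072·x^5)·Dx^3  (order 3).
h: a_k = 3, 2, -6, 100/3, -30, -604/5, -252, …
ICs: h(0) = 3, h′(0) = 2, h′′(0) = -12.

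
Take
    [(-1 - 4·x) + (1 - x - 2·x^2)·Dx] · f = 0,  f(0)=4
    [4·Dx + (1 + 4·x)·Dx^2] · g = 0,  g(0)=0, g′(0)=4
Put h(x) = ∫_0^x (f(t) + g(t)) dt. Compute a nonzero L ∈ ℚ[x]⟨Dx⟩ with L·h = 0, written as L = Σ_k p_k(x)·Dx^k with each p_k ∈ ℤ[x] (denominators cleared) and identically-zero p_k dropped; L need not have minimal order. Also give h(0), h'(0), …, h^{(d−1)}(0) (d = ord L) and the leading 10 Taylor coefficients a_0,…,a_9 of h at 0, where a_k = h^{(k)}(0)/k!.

f: a_k = 4, 4, 12, 20, 44, 84, 172, 340, 684, 1364, …
g: a_k = 0, 4, -8, 64/3, -64, 1024/5, -2048/3, 16384/7, -8192, 262144/9, …
h₀=f+g: left-lcm gives L₀, ord ≤ 3.
∫: right-multiply L₀ by Dx.
L = (156 + 624·x + 1440·x^2 + 768·x^3 + 768·x^4)·Dx^2 + (-1 + 160·x + 1064·x^2 + 1952·x^3 + 1600·x^4 + 1280·x^5)·Dx^3 + (-5 - 39·x - 66·x^2 + 80·x^3 + 240·x^4 + 384·x^5 + 256·x^6)·Dx^4  (order 4).
h: a_k = 0, 4, 4, 4/3, 31/3, -4, 722/15, -1532/21, 4691/14, -7508/9, …
ICs: h(0) = 0, h′(0) = 4, h′′(0) = 8, h′′′(0) = 8.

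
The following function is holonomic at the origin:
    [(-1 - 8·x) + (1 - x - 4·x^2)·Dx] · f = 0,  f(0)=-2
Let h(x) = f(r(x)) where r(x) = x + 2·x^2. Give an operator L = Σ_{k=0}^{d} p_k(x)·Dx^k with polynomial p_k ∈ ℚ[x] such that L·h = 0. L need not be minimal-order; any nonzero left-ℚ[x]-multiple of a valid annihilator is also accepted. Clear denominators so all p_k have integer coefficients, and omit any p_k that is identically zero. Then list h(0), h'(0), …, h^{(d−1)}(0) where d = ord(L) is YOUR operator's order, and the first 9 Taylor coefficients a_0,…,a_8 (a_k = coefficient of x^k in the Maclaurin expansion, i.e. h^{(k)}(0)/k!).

f: a_k = -2, -2, -10, -18, -58, -130, -362, -882, -2330, …
Substitute x→r, Dx→(1/r')Dx; clear ⇒ L₀.
L = (1 + 12·x + 48·x^2 + 64·x^3) + (-1 + x + 6·x^2 + 16·x^3 + 16·x^4)·Dx  (order 1).
h: a_k = -2, -2, -14, -58, -206, -810, -3198, -12282, -47726, …
ICs: h(0) = -2.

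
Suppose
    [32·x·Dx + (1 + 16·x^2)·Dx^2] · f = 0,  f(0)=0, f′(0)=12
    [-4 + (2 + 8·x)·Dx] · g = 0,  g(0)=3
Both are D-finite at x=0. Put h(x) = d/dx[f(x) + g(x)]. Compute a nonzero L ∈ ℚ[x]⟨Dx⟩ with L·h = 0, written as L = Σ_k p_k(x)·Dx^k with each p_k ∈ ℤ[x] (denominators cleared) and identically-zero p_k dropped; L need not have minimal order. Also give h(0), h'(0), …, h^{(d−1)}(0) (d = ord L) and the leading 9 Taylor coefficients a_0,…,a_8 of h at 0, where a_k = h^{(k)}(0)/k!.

L = (-32 - 320·x + 1536·x^2 + 3072·x^3) + (-22 - 128·x + 320·x^2 + 6144·x^3 + 10752·x^4)·Dx + (-1 + 12·x + 96·x^2 + 384·x^3 + 1792·x^4 + 3072·x^5)·Dx^2  (order 2).
h: a_k = 18, -12, -156, -120, 3492, -1512, -43608, -20592, 863652, …
ICs: h(0) = 18, h′(0) = -12.

f: a_k = 0, 12, 0, -64, 0, 3072/5, 0, -49152/7, 0, …
g: a_k = 3, 6, -6, 12, -30, 84, -252, 792, -2574, …
Weyl lclm of L_f,L_g ⇒ L₀ (ord ≤ 3).
Differentiate: ansatz ord ≤ ord L₀ ⇒ L.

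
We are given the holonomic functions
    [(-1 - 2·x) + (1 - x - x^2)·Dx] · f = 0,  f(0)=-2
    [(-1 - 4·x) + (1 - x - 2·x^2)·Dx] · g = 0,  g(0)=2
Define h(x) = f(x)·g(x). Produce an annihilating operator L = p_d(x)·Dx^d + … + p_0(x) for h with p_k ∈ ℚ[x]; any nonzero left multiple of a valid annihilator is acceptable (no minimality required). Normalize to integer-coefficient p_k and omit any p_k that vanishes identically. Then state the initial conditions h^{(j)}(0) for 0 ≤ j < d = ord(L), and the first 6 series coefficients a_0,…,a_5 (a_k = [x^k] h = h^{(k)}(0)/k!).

f: a_k = -2, -2, -4, -6, -10, -16, …
g: a_k = 2, 2, 6, 10, 22, 42, …
Product ⇒ symmetric product L₀, ord ≤ 1.
L = (-2 - 4·x + 9·x^2 + 8·x^3) + (1 - 2·x - 2·x^2 + 3·x^3 + 2·x^4)·Dx  (order 1).
h: a_k = -4, -8, -24, -52, -120, -256, …
ICs: h(0) = -4.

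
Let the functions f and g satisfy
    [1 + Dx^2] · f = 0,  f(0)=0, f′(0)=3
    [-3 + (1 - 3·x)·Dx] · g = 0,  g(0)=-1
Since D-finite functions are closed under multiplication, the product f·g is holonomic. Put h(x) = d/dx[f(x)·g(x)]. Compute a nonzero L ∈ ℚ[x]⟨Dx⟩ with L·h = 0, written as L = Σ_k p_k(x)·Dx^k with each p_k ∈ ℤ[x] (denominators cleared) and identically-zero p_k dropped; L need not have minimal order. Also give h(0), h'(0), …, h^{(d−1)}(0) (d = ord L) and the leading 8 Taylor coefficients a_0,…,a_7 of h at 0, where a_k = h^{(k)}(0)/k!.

L = (-17 - 6·x + 9·x^2) + (-6 + 18·x)·Dx + (1 - 6·x + 9·x^2)·Dx^2  (order 2).
h: a_k = -3, -18, -159/2, -318, -9541/8, -85869/20, -3606497/240, -3606497/70, …
ICs: h(0) = -3, h′(0) = -18.

f: a_k = 0, 3, 0, -1/2, 0, 1/40, 0, -1/1680, …
g: a_k = -1, -3, -9, -27, -81, -243, -729, -2187, …
Sym-product of L_f,L_g gives L₀ (≤ ord 2).
Differentiate: ansatz ord ≤ ord L₀ ⇒ L.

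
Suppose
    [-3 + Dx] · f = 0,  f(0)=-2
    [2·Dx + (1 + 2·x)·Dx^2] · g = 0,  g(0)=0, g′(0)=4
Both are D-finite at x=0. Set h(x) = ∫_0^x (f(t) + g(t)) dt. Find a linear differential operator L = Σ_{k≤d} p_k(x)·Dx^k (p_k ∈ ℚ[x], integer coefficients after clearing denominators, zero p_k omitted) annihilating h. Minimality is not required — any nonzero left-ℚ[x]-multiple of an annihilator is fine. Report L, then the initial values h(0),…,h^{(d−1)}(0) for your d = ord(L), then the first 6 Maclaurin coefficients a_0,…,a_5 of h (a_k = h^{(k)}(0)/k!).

L = (-42 - 36·x)·Dx^2 + (-1 - 36·x - 36·x^2)·Dx^3 + (5 + 16·x + 12·x^2)·Dx^4  (order 4).
h: a_k = 0, -2, -1, -13/3, -11/12, -59/20, …
ICs: h(0) = 0, h′(0) = -2, h′′(0) = -2, h′′′(0) = -26.

f: a_k = -2, -6, -9, -9, -27/4, -81/20, …
g: a_k = 0, 4, -4, 16/3, -8, 64/5, …
L₀ := lclm(L_f,L_g); ord L₀ ≤ 1+2.
h=∫₀ˣh₀: take L = L₀·Dx.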